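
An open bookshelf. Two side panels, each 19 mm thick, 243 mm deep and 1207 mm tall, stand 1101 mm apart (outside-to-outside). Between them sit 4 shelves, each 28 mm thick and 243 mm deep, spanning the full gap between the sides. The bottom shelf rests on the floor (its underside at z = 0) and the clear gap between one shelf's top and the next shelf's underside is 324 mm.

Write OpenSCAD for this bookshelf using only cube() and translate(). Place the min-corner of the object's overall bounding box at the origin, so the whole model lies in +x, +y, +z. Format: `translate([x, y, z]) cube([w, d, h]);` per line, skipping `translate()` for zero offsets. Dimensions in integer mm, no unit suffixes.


cube([19, 243, 1207]);
translate([1082, 0, 0]) cube([19, 243, 1207]);
translate([19, 0, 0]) cube([1063, 243, 28]);
translate([19, 0, 352]) cube([1063, 243, 28]);
translate([19, 0, 704]) cube([1063, 243, 28]);
translate([19, 0, 1056]) cube([1063, 243, 28]);


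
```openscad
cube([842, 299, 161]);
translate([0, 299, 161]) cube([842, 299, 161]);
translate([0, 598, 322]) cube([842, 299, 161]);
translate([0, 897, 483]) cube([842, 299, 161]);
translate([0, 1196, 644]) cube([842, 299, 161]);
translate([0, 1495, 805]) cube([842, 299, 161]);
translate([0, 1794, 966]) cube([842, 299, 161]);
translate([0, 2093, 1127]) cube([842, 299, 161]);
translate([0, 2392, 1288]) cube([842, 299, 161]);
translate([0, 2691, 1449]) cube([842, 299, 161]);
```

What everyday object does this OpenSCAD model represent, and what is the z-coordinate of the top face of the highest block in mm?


A staircase. The total rise is 1610 mm.

10 identical blocks, each offset up and back from the previous — a staircase. Each step is 161 mm tall and there are 10 of them, so the total rise is 10 × 161 = 1610 mm.


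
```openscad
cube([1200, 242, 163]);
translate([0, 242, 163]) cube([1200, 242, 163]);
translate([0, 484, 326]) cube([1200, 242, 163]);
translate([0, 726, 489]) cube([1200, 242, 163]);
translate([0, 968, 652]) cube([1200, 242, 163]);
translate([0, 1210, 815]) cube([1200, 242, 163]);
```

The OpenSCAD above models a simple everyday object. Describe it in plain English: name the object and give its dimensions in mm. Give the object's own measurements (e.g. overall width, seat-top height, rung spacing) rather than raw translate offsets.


A straight staircase of 6 solid steps. Each step is 1200 mm wide (x), 242 mm deep (y, the going) and 163 mm tall (the rise). The first step rests on the floor; each subsequent step sits one going further in +y and one rise higher in +z, directly behind and above the previous step with no overlap.


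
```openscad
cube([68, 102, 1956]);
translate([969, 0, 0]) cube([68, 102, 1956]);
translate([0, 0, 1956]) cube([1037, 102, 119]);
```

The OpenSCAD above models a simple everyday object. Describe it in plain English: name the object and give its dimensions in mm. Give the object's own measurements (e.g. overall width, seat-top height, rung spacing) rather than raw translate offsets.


A door frame. The clear opening is 901 mm wide and 1956 mm high. Two 68 mm wide jambs, 102 mm deep, stand either side of the opening from the floor to the top of the opening. A 119 mm thick head sits across the top of both jambs, spanning the full outside width of the frame.


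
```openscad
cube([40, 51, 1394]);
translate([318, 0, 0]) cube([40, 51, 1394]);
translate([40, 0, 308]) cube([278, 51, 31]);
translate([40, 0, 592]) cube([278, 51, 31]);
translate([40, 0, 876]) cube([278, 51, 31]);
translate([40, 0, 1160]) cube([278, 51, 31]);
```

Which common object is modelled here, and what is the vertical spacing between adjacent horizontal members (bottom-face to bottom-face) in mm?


A ladder. The rung spacing is 284 mm.

Two tall 40×51 posts with 4 short bars between them — a ladder. Adjacent rungs sit at z = 308 and z = 592, so the spacing is 592 − 308 = 284 mm.


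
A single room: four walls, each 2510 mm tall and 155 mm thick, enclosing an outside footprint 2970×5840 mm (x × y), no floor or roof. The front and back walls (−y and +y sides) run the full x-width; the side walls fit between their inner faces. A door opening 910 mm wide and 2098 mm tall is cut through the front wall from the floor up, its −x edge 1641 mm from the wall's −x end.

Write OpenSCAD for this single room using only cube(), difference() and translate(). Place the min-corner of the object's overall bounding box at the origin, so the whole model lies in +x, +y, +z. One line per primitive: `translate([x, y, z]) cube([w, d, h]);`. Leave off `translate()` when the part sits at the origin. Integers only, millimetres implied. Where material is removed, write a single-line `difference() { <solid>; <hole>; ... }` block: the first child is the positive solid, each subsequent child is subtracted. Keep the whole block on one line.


difference() { cube([2970, 155, 2510]); translate([1641, 0, 0]) cube([910, 155, 2098]); }
translate([0, 5685, 0]) cube([2970, 155, 2510]);
translate([0, 155, 0]) cube([155, 5530, 2510]);
translate([2815, 155, 0]) cube([155, 5530, 2510]);


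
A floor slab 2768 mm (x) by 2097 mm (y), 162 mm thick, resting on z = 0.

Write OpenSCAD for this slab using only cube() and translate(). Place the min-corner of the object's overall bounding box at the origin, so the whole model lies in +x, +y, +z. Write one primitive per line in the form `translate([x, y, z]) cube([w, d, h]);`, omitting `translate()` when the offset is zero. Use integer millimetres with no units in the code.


cube([2768, 2097, 162]);


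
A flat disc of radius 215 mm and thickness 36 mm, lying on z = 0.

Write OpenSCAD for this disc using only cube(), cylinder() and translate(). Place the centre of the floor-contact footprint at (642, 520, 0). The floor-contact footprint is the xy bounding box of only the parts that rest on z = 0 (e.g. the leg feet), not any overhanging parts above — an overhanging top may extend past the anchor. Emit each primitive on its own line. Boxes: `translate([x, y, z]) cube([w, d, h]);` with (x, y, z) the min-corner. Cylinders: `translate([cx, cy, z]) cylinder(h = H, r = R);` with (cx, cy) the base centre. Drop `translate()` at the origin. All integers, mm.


translate([642, 520, 0]) cylinder(h = 36, r = 215);


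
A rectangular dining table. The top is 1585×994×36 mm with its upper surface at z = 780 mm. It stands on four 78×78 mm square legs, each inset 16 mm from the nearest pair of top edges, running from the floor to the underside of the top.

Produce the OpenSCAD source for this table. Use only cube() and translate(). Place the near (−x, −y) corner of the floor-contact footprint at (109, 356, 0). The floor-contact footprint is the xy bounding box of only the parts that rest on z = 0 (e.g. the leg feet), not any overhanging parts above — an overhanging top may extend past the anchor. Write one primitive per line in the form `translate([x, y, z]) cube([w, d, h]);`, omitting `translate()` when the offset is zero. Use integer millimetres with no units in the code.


translate([93, 340, 744]) cube([1585, 994, 36]);
translate([109, 356, 0]) cube([78, 78, 744]);
translate([1584, 356, 0]) cube([78, 78, 744]);
translate([109, 1240, 0]) cube([78, 78, 744]);
translate([1584, 1240, 0]) cube([78, 78, 744]);


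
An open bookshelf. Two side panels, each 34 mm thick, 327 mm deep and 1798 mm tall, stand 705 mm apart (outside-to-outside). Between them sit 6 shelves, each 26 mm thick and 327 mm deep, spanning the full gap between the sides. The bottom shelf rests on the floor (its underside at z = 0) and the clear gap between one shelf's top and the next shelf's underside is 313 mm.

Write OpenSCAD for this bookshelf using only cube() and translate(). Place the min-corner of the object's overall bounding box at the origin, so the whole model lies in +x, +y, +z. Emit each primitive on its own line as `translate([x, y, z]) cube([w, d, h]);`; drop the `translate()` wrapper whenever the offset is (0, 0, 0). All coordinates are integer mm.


cube([34, 327, 1798]);
translate([671, 0, 0]) cube([34, 327, 1798]);
translate([34, 0, 0]) cube([637, 327, 26]);
translate([34, 0, 339]) cube([637, 327, 26]);
translate([34, 0, 678]) cube([637, 327, 26]);
translate([34, 0, 1017]) cube([637, 327, 26]);
translate([34, 0, 1356]) cube([637, 327, 26]);
translate([34, 0, 1695]) cube([637, 327, 26]);


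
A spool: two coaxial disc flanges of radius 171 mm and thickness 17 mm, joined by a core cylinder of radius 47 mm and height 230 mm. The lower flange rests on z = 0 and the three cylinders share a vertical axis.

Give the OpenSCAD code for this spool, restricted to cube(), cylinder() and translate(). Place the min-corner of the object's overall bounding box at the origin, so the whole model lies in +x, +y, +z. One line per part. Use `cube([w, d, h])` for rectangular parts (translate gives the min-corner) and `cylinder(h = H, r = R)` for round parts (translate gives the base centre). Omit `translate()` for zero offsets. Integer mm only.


translate([171, 171, 0]) cylinder(h = 17, r = 171);
translate([171, 171, 17]) cylinder(h = 230, r = 47);
translate([171, 171, 247]) cylinder(h = 17, r = 171);


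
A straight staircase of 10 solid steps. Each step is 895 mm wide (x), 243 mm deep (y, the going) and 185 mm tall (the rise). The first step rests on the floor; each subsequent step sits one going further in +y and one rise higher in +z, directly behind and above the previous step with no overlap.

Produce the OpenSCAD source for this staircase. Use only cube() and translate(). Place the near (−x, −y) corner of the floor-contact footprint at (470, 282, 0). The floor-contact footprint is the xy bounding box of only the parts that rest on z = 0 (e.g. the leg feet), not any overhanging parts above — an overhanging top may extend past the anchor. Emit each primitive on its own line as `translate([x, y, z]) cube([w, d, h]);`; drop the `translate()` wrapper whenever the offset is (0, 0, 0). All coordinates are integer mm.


translate([470, 282, 0]) cube([895, 243, 185]);
translate([470, 525, 185]) cube([895, 243, 185]);
translate([470, 768, 370]) cube([895, 243, 185]);
translate([470, 1011, 555]) cube([895, 243, 185]);
translate([470, 1254, 740]) cube([895, 243, 185]);
translate([470, 1497, 925]) cube([895, 243, 185]);
translate([470, 1740, 1110]) cube([895, 243, 185]);
translate([470, 1983, 1295]) cube([895, 243, 185]);
translate([470, 2226, 1480]) cube([895, 243, 185]);
translate([470, 2469, 1665]) cube([895, 243, 185]);


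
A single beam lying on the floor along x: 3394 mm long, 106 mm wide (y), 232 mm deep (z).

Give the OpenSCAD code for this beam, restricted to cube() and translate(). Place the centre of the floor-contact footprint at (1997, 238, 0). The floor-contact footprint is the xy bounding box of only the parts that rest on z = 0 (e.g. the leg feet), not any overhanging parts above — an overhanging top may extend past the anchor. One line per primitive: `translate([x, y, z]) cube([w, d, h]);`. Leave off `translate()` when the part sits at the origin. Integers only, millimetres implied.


translate([300, 185, 0]) cube([3394, 106, 232]);


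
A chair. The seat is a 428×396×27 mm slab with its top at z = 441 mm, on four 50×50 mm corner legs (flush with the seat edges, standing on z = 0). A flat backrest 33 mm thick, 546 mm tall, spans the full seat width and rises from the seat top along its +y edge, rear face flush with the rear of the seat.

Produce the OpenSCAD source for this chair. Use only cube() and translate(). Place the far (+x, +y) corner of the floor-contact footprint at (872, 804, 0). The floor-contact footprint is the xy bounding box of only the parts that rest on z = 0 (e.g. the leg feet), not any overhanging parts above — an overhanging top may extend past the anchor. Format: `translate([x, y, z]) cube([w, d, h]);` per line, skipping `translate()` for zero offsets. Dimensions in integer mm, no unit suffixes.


translate([444, 408, 414]) cube([428, 396, 27]);
translate([444, 408, 0]) cube([50, 50, 414]);
translate([822, 408, 0]) cube([50, 50, 414]);
translate([444, 754, 0]) cube([50, 50, 414]);
translate([822, 754, 0]) cube([50, 50, 414]);
translate([444, 771, 441]) cube([428, 33, 546]);


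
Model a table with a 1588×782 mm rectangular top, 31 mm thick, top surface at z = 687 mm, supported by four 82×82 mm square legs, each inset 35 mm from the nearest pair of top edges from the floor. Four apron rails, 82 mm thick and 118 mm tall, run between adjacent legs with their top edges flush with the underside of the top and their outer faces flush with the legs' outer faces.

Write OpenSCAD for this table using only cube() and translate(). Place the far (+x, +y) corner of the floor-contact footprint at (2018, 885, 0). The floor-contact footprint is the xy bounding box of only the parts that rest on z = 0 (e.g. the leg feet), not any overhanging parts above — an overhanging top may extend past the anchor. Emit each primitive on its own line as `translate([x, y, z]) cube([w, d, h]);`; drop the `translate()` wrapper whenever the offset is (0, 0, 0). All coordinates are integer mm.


// leg_h = 687 - 31 = 656
// apron z = 656 - 118 = 538
translate([465, 138, 656]) cube([1588, 782, 31]);
translate([500, 173, 0]) cube([82, 82, 656]);
translate([1936, 173, 0]) cube([82, 82, 656]);
translate([500, 803, 0]) cube([82, 82, 656]);
translate([1936, 803, 0]) cube([82, 82, 656]);
translate([582, 173, 538]) cube([1354, 82, 118]);
translate([582, 803, 538]) cube([1354, 82, 118]);
translate([500, 255, 538]) cube([82, 548, 118]);
translate([1936, 255, 538]) cube([82, 548, 118]);


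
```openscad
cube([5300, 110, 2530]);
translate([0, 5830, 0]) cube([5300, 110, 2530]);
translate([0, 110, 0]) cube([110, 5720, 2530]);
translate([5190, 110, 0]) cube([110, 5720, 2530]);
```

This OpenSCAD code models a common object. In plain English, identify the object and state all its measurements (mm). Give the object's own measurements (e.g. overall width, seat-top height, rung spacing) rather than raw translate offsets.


The wall frame of a small rectangular building: four walls, each 2530 mm tall and 110 mm thick, enclosing a footprint 5300 mm (x) by 5940 mm (y) outside-to-outside, with no floor or roof. The front and back walls (the −y and +y sides) span the full width; the two side walls fit between them.


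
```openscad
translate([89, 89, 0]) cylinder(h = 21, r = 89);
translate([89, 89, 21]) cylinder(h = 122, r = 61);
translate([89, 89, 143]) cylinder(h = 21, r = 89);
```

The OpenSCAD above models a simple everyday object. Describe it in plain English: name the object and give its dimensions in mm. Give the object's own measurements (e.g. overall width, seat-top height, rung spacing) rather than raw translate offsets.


A spool: two coaxial disc flanges of radius 89 mm and thickness 21 mm, joined by a core cylinder of radius 61 mm and height 122 mm. The lower flange rests on z = 0 and the three cylinders share a vertical axis.


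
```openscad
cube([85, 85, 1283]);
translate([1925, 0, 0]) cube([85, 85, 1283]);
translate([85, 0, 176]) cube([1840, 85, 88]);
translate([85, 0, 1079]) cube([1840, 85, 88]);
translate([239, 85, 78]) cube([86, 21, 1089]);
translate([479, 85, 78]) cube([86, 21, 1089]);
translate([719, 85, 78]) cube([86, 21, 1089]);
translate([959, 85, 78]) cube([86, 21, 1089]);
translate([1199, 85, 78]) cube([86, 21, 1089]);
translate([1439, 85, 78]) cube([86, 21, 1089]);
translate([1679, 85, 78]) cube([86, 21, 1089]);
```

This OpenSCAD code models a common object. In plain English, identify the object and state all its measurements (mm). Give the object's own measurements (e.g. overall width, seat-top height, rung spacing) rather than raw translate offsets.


A fence section. Two 85×85 mm posts, 1283 mm tall, stand on the floor with a clear span of 1840 mm between their inner faces. Two horizontal rails of 85×88 mm section span the gap between the posts with their undersides at z = 176 mm and z = 1079 mm, flush with the posts' −y face. 7 pickets, each 86 mm wide, 21 mm thick and 1089 mm tall, are fixed to the +y face of the rails with their bottoms at z = 78 mm, spaced across the span with a 154 mm gap after the −x post and between neighbouring pickets, with 160 mm left before the +x post.


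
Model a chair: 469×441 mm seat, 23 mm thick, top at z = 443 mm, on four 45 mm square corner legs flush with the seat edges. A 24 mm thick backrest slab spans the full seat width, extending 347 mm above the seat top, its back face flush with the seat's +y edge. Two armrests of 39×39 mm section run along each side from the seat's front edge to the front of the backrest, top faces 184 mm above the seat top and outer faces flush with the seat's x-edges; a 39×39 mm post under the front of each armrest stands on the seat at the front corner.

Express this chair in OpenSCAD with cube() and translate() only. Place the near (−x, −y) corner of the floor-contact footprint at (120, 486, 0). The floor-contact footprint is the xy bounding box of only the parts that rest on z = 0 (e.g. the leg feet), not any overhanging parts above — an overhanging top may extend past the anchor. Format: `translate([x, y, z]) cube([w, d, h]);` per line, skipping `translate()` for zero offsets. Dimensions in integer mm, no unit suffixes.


translate([120, 486, 420]) cube([469, 441, 23]);
translate([120, 486, 0]) cube([45, 45, 420]);
translate([544, 486, 0]) cube([45, 45, 420]);
translate([120, 882, 0]) cube([45, 45, 420]);
translate([544, 882, 0]) cube([45, 45, 420]);
translate([120, 903, 443]) cube([469, 24, 347]);
translate([120, 486, 588]) cube([39, 417, 39]);
translate([550, 486, 588]) cube([39, 417, 39]);
translate([120, 486, 443]) cube([39, 39, 145]);
translate([550, 486, 443]) cube([39, 39, 145]);


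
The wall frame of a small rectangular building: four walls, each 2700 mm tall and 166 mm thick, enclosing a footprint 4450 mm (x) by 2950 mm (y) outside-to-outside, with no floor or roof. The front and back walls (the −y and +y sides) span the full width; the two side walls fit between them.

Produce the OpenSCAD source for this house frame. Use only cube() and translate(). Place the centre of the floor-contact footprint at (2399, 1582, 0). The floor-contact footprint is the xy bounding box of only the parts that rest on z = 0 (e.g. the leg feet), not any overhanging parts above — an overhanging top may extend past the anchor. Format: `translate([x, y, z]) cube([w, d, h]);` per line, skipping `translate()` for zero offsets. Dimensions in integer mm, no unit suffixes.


translate([174, 107, 0]) cube([4450, 166, 2700]);
translate([174, 2891, 0]) cube([4450, 166, 2700]);
translate([174, 273, 0]) cube([166, 2618, 2700]);
translate([4458, 273, 0]) cube([166, 2618, 2700]);


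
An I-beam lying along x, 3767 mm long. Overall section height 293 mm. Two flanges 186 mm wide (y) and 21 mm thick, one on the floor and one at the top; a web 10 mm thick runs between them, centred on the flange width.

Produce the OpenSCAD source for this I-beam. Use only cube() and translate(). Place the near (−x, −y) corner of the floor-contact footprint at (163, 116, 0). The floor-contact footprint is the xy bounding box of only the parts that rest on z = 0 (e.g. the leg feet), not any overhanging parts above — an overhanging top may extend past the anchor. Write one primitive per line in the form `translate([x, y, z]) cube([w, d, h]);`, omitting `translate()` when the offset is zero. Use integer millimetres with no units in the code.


translate([163, 116, 0]) cube([3767, 186, 21]);
translate([163, 204, 21]) cube([3767, 10, 251]);
translate([163, 116, 272]) cube([3767, 186, 21]);


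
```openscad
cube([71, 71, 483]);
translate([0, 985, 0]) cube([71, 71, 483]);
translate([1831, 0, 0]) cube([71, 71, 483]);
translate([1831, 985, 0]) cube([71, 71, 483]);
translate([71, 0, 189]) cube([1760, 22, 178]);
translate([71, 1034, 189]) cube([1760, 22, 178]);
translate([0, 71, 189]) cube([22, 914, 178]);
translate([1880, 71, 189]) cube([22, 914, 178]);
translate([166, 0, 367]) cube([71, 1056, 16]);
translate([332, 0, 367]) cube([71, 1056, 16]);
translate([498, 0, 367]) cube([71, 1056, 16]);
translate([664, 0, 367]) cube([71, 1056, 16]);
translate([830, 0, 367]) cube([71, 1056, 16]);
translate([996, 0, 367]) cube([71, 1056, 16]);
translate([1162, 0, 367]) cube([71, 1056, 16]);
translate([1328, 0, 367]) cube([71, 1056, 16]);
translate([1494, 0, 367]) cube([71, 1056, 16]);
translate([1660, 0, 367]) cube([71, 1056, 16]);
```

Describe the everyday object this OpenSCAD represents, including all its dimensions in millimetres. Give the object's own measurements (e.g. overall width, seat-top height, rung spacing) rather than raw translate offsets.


A bed frame 1902 mm long (x) by 1056 mm wide (y). Four 71×71 mm corner posts, 483 mm tall, at the corners of the footprint. Four rails of 22 mm thickness and 178 mm height run between adjacent posts with their undersides at z = 189 mm, their outer faces flush with the outside of the frame (the two x-running rails run between the posts' inner faces; the two y-running rails run between the posts' inner faces). 10 slats, each 71 mm wide (x) and 16 mm thick, lie across the top of the two x-running rails, running the full 1056 mm width of the frame in y; along x they sit between the end posts with a 95 mm gap after the −x posts and between neighbouring slats, leaving 100 mm before the +x posts.


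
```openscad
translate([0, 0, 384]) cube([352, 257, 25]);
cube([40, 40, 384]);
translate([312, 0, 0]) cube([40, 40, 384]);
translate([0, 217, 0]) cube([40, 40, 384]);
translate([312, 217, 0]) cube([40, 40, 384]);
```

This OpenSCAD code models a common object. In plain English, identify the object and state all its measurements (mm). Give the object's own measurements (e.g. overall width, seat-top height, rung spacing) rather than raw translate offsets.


A simple wooden stool: a rectangular seat 352 mm (x) by 257 mm (y), 25 mm thick, top face at z = 409 mm, on four square legs, each 40×40 mm in cross-section. The legs rest on z = 0, each flush with a corner of the seat.


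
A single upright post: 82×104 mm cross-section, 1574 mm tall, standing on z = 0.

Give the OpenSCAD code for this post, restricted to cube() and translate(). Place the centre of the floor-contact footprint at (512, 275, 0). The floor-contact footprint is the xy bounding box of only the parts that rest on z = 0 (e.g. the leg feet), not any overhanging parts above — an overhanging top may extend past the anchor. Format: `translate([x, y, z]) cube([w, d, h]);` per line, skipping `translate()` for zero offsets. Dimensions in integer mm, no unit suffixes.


translate([471, 223, 0]) cube([82, 104, 1574]);


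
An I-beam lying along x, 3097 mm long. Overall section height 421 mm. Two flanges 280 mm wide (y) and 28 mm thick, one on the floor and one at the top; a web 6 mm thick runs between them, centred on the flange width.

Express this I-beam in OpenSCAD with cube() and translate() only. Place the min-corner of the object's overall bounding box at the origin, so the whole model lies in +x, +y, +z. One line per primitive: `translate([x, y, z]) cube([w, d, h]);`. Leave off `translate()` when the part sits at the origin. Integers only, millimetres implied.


cube([3097, 280, 28]);
translate([0, 137, 28]) cube([3097, 6, 365]);
translate([0, 0, 393]) cube([3097, 280, 28]);


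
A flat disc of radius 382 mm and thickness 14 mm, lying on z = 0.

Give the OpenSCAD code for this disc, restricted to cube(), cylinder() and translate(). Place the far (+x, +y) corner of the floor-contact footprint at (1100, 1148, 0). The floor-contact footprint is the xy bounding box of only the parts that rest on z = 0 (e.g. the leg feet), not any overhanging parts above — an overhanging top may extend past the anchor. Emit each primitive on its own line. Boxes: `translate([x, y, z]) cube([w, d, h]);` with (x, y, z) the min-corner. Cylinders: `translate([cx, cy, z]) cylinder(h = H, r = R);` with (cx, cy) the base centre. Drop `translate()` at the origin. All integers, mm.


translate([718, 766, 0]) cylinder(h = 14, r = 382);


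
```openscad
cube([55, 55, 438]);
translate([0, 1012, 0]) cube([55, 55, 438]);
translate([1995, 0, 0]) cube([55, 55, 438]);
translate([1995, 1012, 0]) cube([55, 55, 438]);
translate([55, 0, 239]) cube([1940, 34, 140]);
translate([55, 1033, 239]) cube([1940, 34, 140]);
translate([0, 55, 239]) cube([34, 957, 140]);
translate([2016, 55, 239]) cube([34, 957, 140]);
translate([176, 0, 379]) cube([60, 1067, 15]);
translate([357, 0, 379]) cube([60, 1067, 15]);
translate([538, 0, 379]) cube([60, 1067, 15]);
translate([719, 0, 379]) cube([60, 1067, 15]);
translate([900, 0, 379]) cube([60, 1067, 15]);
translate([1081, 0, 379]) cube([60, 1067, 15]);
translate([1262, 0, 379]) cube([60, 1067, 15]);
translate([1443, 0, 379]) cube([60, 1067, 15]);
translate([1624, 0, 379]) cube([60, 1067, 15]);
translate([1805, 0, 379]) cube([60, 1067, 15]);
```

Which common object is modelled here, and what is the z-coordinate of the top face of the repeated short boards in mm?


A bed frame. The slat-top height is 394 mm.

Four posts, four rails, and a row of slats — a bed frame. Slats sit on the rails at z = 239 + 140 = 379; with slat thickness 15, the top is 394 mm.


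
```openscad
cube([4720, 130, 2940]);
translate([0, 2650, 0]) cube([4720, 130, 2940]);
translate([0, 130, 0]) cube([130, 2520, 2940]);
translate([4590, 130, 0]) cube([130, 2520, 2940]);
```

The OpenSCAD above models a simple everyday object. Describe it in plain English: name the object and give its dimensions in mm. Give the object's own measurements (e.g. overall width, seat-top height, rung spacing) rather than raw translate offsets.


The wall frame of a small rectangular building: four walls, each 2940 mm tall and 130 mm thick, enclosing a footprint 4720 mm (x) by 2780 mm (y) outside-to-outside, with no floor or roof. The front and back walls (the −y and +y sides) span the full width; the two side walls fit between them.


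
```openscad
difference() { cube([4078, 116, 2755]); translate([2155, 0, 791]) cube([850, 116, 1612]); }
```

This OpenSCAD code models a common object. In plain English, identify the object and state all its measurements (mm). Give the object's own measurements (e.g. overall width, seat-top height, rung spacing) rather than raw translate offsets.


A wall 4078 mm long (x), 116 mm thick (y), 2755 mm tall, with a rectangular window opening cut through it. The opening is 850 mm wide and 1612 mm tall; its sill is at z = 791 mm and its near (−x) edge is 2155 mm from the wall's −x end. The opening passes through the full wall thickness.


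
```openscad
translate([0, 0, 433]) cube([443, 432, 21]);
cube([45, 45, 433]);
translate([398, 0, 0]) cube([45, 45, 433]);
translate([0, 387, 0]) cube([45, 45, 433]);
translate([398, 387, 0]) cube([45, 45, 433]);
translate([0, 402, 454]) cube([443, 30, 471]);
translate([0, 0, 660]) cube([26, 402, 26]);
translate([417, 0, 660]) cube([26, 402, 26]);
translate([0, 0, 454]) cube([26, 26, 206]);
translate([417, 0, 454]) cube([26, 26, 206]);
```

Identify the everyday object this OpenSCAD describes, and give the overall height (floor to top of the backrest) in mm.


A chair. The overall height is 925 mm.

A slab on four corner posts with a tall panel at the back — a chair. The seat slab sits at z = 433 with thickness 21, and the 471 mm backrest starts at the seat top, so the overall height is 433 + 21 + 471 = 925 mm.


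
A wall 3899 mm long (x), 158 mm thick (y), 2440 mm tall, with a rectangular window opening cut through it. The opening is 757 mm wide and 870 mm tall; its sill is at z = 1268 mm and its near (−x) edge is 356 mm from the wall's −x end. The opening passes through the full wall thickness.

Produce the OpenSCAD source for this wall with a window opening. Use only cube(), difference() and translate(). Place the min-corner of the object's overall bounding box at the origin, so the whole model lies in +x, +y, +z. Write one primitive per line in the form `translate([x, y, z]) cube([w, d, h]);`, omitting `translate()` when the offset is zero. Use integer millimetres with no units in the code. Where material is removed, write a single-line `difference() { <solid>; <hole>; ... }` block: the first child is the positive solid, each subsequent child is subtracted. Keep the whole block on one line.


difference() { cube([3899, 158, 2440]); translate([356, 0, 1268]) cube([757, 158, 870]); }


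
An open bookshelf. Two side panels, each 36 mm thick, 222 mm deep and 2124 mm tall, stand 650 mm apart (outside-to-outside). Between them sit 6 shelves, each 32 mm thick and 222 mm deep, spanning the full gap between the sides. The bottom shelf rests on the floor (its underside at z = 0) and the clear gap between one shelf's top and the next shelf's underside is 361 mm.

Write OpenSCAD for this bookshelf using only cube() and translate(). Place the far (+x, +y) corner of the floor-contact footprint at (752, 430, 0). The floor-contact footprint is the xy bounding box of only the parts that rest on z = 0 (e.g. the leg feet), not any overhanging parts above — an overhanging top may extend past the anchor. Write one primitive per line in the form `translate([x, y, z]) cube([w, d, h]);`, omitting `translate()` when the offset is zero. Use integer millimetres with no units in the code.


translate([102, 208, 0]) cube([36, 222, 2124]);
translate([716, 208, 0]) cube([36, 222, 2124]);
translate([138, 208, 0]) cube([578, 222, 32]);
translate([138, 208, 393]) cube([578, 222, 32]);
translate([138, 208, 786]) cube([578, 222, 32]);
translate([138, 208, 1179]) cube([578, 222, 32]);
translate([138, 208, 1572]) cube([578, 222, 32]);
translate([138, 208, 1965]) cube([578, 222, 32]);


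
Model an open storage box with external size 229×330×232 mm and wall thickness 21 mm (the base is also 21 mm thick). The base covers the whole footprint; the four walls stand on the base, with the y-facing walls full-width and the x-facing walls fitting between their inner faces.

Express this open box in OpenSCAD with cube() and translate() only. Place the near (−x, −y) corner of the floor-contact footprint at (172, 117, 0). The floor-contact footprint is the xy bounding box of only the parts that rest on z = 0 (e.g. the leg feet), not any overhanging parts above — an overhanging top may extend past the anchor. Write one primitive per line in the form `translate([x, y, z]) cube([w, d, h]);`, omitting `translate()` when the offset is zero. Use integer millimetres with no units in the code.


translate([172, 117, 0]) cube([229, 330, 21]);
translate([172, 117, 21]) cube([229, 21, 211]);
translate([172, 426, 21]) cube([229, 21, 211]);
translate([172, 138, 21]) cube([21, 288, 211]);
translate([380, 138, 21]) cube([21, 288, 211]);


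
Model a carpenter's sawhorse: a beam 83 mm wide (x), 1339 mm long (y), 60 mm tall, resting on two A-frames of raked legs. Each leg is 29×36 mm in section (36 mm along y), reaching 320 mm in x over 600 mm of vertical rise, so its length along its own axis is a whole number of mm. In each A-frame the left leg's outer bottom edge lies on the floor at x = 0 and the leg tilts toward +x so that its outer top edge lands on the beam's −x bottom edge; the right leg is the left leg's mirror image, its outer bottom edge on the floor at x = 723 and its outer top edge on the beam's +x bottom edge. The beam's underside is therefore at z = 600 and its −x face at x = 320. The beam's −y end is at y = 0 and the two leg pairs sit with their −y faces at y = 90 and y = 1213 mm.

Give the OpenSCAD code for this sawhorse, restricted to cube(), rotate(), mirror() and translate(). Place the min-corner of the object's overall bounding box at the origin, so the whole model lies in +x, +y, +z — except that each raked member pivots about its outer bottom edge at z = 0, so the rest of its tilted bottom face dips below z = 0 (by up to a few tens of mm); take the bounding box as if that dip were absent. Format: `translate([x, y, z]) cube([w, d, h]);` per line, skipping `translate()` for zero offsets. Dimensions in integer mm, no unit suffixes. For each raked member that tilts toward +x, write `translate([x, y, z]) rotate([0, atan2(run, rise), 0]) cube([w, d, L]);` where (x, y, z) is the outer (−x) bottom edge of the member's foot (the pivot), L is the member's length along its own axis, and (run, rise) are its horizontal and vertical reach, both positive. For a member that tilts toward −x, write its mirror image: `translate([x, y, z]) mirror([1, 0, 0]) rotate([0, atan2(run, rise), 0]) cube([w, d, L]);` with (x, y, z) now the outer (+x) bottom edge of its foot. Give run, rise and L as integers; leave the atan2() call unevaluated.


translate([320, 0, 600]) cube([83, 1339, 60]);
translate([0, 90, 0]) rotate([0, atan2(320, 600), 0]) cube([29, 36, 680]);
translate([723, 90, 0]) mirror([1, 0, 0]) rotate([0, atan2(320, 600), 0]) cube([29, 36, 680]);
translate([0, 1213, 0]) rotate([0, atan2(320, 600), 0]) cube([29, 36, 680]);
translate([723, 1213, 0]) mirror([1, 0, 0]) rotate([0, atan2(320, 600), 0]) cube([29, 36, 680]);


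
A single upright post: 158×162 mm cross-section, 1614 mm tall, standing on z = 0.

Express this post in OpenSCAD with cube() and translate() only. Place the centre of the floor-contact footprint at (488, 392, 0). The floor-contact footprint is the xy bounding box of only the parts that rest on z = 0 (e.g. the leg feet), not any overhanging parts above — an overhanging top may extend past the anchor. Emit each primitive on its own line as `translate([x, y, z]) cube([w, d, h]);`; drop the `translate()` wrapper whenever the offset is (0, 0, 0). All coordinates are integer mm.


translate([409, 311, 0]) cube([158, 162, 1614]);


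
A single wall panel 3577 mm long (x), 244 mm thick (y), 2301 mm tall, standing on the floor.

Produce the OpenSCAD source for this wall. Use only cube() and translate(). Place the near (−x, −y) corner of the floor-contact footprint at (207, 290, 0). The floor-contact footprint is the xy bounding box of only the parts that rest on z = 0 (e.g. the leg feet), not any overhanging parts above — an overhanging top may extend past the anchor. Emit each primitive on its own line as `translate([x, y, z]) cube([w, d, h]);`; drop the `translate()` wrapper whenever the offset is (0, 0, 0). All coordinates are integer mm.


translate([207, 290, 0]) cube([3577, 244, 2301]);


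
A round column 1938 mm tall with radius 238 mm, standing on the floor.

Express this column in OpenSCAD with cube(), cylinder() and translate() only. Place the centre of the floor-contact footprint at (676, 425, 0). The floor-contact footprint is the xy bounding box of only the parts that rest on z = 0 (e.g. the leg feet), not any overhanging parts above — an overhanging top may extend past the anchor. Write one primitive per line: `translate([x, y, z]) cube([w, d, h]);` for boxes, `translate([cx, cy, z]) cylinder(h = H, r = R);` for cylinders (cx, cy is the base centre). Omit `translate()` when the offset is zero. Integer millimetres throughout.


translate([676, 425, 0]) cylinder(h = 1938, r = 238);


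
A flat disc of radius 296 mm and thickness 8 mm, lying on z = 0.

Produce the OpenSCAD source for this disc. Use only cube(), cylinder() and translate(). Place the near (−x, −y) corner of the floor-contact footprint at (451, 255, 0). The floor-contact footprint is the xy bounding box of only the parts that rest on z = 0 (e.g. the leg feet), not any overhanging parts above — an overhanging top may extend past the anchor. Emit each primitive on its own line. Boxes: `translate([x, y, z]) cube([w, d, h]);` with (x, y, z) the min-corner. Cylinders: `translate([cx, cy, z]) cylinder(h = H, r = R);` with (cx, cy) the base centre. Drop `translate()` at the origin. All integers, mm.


translate([747, 551, 0]) cylinder(h = 8, r = 296);


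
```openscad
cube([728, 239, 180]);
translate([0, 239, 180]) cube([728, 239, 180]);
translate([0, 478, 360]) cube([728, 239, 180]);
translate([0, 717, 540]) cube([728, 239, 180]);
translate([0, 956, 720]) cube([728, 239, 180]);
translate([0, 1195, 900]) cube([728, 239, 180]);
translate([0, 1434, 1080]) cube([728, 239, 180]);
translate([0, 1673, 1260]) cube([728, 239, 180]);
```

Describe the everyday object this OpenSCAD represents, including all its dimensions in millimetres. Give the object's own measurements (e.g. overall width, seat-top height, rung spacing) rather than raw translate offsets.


A straight staircase of 8 solid steps. Each step is 728 mm wide (x), 239 mm deep (y, the going) and 180 mm tall (the rise). The first step rests on the floor; each subsequent step sits one going further in +y and one rise higher in +z, directly behind and above the previous step with no overlap.


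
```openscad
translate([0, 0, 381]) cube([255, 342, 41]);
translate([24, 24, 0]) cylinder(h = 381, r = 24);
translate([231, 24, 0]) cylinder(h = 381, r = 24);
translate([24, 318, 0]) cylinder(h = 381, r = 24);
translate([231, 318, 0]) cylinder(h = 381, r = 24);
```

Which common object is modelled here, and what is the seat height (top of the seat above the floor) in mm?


A stool. The seat height is 422 mm.

A 255×342×41 slab at z = 381 on four corner cylinders — a stool. The seat top is 381 + 41 = 422 mm.


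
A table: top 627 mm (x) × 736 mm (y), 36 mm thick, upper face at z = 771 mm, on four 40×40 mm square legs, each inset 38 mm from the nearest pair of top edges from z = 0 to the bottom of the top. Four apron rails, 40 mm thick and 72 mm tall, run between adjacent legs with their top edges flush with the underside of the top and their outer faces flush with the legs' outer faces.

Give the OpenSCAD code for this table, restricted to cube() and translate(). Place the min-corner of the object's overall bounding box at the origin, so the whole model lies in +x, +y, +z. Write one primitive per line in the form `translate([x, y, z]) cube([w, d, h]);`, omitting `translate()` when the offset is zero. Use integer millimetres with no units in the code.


translate([0, 0, 735]) cube([627, 736, 36]);
translate([38, 38, 0]) cube([40, 40, 735]);
translate([549, 38, 0]) cube([40, 40, 735]);
translate([38, 658, 0]) cube([40, 40, 735]);
translate([549, 658, 0]) cube([40, 40, 735]);
translate([78, 38, 663]) cube([471, 40, 72]);
translate([78, 658, 663]) cube([471, 40, 72]);
translate([38, 78, 663]) cube([40, 580, 72]);
translate([549, 78, 663]) cube([40, 580, 72]);


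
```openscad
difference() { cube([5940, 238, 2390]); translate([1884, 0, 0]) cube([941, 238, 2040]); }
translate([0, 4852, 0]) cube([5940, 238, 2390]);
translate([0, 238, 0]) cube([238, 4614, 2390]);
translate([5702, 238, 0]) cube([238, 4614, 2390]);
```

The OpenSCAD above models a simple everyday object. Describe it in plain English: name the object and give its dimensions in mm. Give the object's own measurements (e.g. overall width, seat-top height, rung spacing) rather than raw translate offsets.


A single room: four walls, each 2390 mm tall and 238 mm thick, enclosing an outside footprint 5940×5090 mm (x × y), no floor or roof. The front and back walls (−y and +y sides) run the full x-width; the side walls fit between their inner faces. A door opening 941 mm wide and 2040 mm tall is cut through the front wall from the floor up, its −x edge 1884 mm from the wall's −x end.


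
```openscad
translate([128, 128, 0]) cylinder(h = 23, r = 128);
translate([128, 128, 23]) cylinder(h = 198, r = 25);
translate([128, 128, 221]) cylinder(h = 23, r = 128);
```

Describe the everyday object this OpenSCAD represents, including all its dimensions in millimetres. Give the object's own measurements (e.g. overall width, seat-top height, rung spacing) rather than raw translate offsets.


A spool: two coaxial disc flanges of radius 128 mm and thickness 23 mm, joined by a core cylinder of radius 25 mm and height 198 mm. The lower flange rests on z = 0 and the three cylinders share a vertical axis.


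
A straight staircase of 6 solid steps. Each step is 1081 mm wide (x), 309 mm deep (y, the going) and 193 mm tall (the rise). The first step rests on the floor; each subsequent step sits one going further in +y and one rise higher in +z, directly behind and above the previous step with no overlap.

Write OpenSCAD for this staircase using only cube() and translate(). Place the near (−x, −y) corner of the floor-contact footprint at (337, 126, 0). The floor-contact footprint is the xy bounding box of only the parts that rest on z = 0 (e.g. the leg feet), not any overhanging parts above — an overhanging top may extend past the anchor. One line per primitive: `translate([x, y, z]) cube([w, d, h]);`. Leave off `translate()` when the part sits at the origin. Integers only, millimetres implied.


translate([337, 126, 0]) cube([1081, 309, 193]);
translate([337, 435, 193]) cube([1081, 309, 193]);
translate([337, 744, 386]) cube([1081, 309, 193]);
translate([337, 1053, 579]) cube([1081, 309, 193]);
translate([337, 1362, 772]) cube([1081, 309, 193]);
translate([337, 1671, 965]) cube([1081, 309, 193]);
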